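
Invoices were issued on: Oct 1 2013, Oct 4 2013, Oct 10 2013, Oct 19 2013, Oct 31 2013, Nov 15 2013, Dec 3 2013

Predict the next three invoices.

Dec 24 2013, Jan 17 2014, Feb 13 2014

Intervals are 3, 6, 9, 12, 15, 18 days — an arithmetic progression with common difference 3.
Next gap: 21 days. Dec 3 2013 + 21 days = Dec 24 2013.
Next gap: 24 days. Dec 24 2013 + 24 days = Jan 17 2014.
Next gap: 27 days. Jan 17 2014 + 27 days = Feb 13 2014.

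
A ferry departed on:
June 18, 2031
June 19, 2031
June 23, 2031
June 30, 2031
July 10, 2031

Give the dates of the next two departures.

July 23, 2031; August 8, 2031

Intervals are 1, 4, 7, 10 days — an arithmetic progression with common difference 3.
Next gap: 13 days. July 10, 2031 + 13 days = July 23, 2031.
Next gap: 16 days. July 23, 2031 + 16 days = August 8, 2031.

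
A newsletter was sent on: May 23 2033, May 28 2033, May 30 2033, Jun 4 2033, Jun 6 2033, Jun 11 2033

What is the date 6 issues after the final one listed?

The gap pattern 5, 2, 5, 2, 5 repeats every 2 events.
These are the Mondays and Saturdays of each week.
Next Monday: Jun 13 2033.
Next Saturday: Jun 18 2033.
The following Monday is Jun 20 2033.
The following Saturday is Jun 25 2033.
Next Monday: Jun 27 2033.
The following Saturday is Jul 2 2033.

Jul 2 2033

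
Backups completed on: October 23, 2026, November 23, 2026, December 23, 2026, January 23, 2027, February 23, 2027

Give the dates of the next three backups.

March 23, 2027; April 23, 2027; May 23, 2027

Gaps: 31, 30, 31, 31 days — not constant. Every event is on the 23rd of the month.
Pattern: the 23rd of each month.
March 2027: March 23, 2027.
April 2027: April 23, 2027.
May 2027: May 23, 2027.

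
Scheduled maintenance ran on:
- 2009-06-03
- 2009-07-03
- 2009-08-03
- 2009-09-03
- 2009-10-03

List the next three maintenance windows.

2009-11-03, 2009-12-03, 2010-01-03

Gaps: 30, 31, 31, 30 days — not constant. Every event is on the 3rd of the month.
Pattern: the 3rd of each month.
November 2009: 2009-11-03.
Next: December 2009 → 2009-12-03.
Next: January 2010 → 2010-01-03.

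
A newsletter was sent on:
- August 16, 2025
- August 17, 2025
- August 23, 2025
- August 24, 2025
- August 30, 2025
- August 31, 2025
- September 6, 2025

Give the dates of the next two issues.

September 7, 2025; September 13, 2025

Every event lands on a Saturday or Sunday (gaps cycle 1, 6, 1, 6, 1, 6).
So the schedule is: every Saturday and Sunday.
Next Sunday: September 7, 2025.
Next Saturday: September 13, 2025.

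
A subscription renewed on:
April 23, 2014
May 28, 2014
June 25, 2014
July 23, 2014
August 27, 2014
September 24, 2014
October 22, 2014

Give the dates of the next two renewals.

November 26, 2014; December 24, 2014

These are Wednesdays at 28- or 35-day spacing (35, 28, 28, 35, 28, 28).
The pattern: 4th Wednesday of the month.
4th Wednesday of November 2014: November 26, 2014.
December 2014 — 4th Wednesday is December 24, 2014.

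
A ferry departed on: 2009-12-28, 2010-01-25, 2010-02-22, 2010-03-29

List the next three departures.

All Mondays; the gaps (28, 28, 35) vary with month length.
This is the last Monday of each month.
April 2010 ends with Monday 2010-04-26.
Last Monday of May 2010: 2010-05-31.
June 2010 ends with Monday 2010-06-28.

2010-04-26, 2010-05-31, 2010-06-28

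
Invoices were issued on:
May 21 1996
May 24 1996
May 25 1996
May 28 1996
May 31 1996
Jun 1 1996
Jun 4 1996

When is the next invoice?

Every event lands on a Tuesday or Friday or Saturday (gaps cycle 3, 1, 3, 3, 1, 3).
So the schedule is: every Tuesday, Friday and Saturday.
The following Friday is Jun 7 1996.

Jun 7 1996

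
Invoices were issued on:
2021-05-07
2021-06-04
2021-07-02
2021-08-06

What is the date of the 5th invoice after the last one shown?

2022-01-07

All dates are Fridays, 28, 28, 35 days apart.
Specifically, the 1st Friday of each month.
September 2021 — 1st Friday is 2021-09-03.
1st Friday of October 2021: 2021-10-01.
1st Friday of November 2021: 2021-11-05.
December 2021 — 1st Friday is 2021-12-03.
1st Friday of January 2022: 2022-01-07.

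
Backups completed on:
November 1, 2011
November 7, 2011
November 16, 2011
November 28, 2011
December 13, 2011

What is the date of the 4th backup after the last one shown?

March 12, 2012

The spacing grows by 3 each time: 6, 9, 12, 15 days.
Next gap: 18 days. December 13, 2011 + 18 days = December 31, 2011.
Next gap: 21 days. December 31, 2011 + 21 days = January 21, 2012.
Next gap: 24 days. January 21, 2012 + 24 days = February 14, 2012.
Next gap: 27 days. February 14, 2012 + 27 days = March 12, 2012.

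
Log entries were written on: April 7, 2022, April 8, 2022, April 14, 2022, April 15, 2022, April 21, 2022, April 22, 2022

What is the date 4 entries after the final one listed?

Every event lands on a Thursday or Friday (gaps cycle 1, 6, 1, 6, 1).
So the schedule is: every Thursday and Friday.
Next Thursday: April 28, 2022.
The following Friday is April 29, 2022.
Next Thursday: May 5, 2022.
The following Friday is May 6, 2022.

May 6, 2022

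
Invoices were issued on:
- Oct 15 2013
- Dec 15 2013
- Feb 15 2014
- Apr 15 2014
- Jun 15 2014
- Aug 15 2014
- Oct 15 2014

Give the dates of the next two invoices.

Each date is the 15th; the gaps (61, 62, 59, 61, 61, 61) track the month lengths.
The rule is the 15th of every 2 months.
December 2014: Dec 15 2014.
Next: February 2015 → Feb 15 2015.

Dec 15 2014, Feb 15 2015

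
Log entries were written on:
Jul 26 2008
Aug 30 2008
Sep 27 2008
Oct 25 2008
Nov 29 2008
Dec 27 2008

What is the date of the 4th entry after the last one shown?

Apr 25 2009

Every date is a Saturday; gaps 35, 28, 28, 35, 28 days.
Each is the last Saturday of its month (at least one falls on the 29th or later, ruling out '4th Saturday').
Last Saturday of January 2009: Jan 31 2009.
Last Saturday of February 2009: Feb 28 2009.
March 2009 ends with Saturday Mar 28 2009.
Last Saturday of April 2009: Apr 25 2009.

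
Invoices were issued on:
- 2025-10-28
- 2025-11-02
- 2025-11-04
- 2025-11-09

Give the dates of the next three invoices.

2025-11-11, 2025-11-16, 2025-11-18

Gaps: 5, 2, 5 days — not constant, but cyclic with period 2.
The events fall on every Tuesday and Sunday.
The following Tuesday is 2025-11-11.
Next Sunday: 2025-11-16.
Next Tuesday: 2025-11-18.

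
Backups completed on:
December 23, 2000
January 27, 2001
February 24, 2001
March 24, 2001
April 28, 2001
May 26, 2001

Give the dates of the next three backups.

June 23, 2001; July 28, 2001; August 25, 2001

All dates are Saturdays, 35, 28, 28, 35, 28 days apart.
Specifically, the 4th Saturday of each month.
4th Saturday of June 2001: June 23, 2001.
4th Saturday of July 2001: July 28, 2001.
4th Saturday of August 2001: August 25, 2001.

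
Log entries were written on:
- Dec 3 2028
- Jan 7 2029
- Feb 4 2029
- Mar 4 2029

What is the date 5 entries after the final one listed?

All dates are Sundays, 35, 28, 28 days apart.
Specifically, the 1st Sunday of each month.
1st Sunday of April 2029: Apr 1 2029.
May 2029 — 1st Sunday is May 6 2029.
June 2029 — 1st Sunday is Jun 3 2029.
July 2029 — 1st Sunday is Jul 1 2029.
August 2029 — 1st Sunday is Aug 5 2029.

Aug 5 2029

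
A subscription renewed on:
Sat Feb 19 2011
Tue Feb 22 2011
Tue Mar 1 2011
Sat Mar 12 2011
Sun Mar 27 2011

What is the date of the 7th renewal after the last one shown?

Gaps: 3, 7, 11, 15 days — each gap is 4 larger than the previous one.
Next gap: 19 days. Sun Mar 27 2011 + 19 days = Fri Apr 15 2011.
Next gap: 23 days. Fri Apr 15 2011 + 23 days = Sun May 8 2011.
Next gap: 27 days. Sun May 8 2011 + 27 days = Sat Jun 4 2011.
Next gap: 31 days. Sat Jun 4 2011 + 31 days = Tue Jul 5 2011.
Next gap: 35 days. Tue Jul 5 2011 + 35 days = Tue Aug 9 2011.
Next gap: 39 days. Tue Aug 9 2011 + 39 days = Sat Sep 17 2011.
Next gap: 43 days. Sat Sep 17 2011 + 43 days = Sun Oct 30 2011.

Sun Oct 30 2011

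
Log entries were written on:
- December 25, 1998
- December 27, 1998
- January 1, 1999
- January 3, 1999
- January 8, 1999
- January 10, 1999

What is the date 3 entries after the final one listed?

The gap pattern 2, 5, 2, 5, 2 repeats every 2 events.
These are the Fridays and Sundays of each week.
The following Friday is January 15, 1999.
The following Sunday is January 17, 1999.
Next Friday: January 22, 1999.

January 22, 1999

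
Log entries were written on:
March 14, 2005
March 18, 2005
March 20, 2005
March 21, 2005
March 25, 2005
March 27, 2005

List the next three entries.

March 28, 2005; April 1, 2005; April 3, 2005

The gap pattern 4, 2, 1, 4, 2 repeats every 3 events.
These are the Mondays, Fridays and Sundays of each week.
Next Monday: March 28, 2005.
The following Friday is April 1, 2005.
Next Sunday: April 3, 2005.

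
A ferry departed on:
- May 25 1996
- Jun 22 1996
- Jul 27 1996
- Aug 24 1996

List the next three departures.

Sep 28 1996, Oct 26 1996, Nov 23 1996

Gaps: 28, 35, 28 days — a mix of 28 and 35. Every date is a Saturday.
Each is the 4th Saturday of its month.
September 1996 — 4th Saturday is Sep 28 1996.
October 1996 — 4th Saturday is Oct 26 1996.
4th Saturday of November 1996: Nov 23 1996.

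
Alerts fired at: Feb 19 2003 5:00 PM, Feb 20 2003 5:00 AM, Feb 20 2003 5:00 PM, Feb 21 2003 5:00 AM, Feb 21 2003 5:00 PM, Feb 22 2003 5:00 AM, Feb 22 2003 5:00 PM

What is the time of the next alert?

Feb 23 2003 5:00 AM

Spacing: 12, 12, 12, 12, 12, 12 h — constant 12 h.
Feb 22 2003 5:00 PM + 12 h = Feb 23 2003 5:00 AM.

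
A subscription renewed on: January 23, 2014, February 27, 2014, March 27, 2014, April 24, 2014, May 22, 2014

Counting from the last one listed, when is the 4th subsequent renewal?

September 25, 2014

These are Thursdays at 28- or 35-day spacing (35, 28, 28, 28).
The pattern: 4th Thursday of the month.
June 2014 — 4th Thursday is June 26, 2014.
July 2014 — 4th Thursday is July 24, 2014.
August 2014 — 4th Thursday is August 28, 2014.
4th Thursday of September 2014: September 25, 2014.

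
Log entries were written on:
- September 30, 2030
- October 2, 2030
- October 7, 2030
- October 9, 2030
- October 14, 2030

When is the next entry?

Gaps: 2, 5, 2, 5 days — not constant, but cyclic with period 2.
The events fall on every Monday and Wednesday.
The following Wednesday is October 16, 2030.

October 16, 2030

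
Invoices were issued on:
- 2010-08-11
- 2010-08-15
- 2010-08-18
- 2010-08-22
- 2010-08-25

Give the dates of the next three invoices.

Every event lands on a Wednesday or Sunday (gaps cycle 4, 3, 4, 3).
So the schedule is: every Wednesday and Sunday.
Next Sunday: 2010-08-29.
Next Wednesday: 2010-09-01.
Next Sunday: 2010-09-05.

2010-08-29, 2010-09-01, 2010-09-05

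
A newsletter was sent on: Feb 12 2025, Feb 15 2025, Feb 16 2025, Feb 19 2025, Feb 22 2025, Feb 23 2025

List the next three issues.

Feb 26 2025, Mar 1 2025, Mar 2 2025

Gaps: 3, 1, 3, 3, 1 days — not constant, but cyclic with period 3.
The events fall on every Wednesday, Saturday and Sunday.
Next Wednesday: Feb 26 2025.
The following Saturday is Mar 1 2025.
The following Sunday is Mar 2 2025.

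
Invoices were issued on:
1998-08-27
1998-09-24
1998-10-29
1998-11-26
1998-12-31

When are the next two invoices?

Every date is a Thursday; gaps 28, 35, 28, 35 days.
Each is the last Thursday of its month (at least one falls on the 29th or later, ruling out '4th Thursday').
January 1999 ends with Thursday 1999-01-28.
Last Thursday of February 1999: 1999-02-25.

1999-01-28, 1999-02-25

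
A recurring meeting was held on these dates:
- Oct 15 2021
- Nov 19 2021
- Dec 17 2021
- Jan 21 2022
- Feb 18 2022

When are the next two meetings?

These are Fridays at 28- or 35-day spacing (35, 28, 35, 28).
The pattern: 3rd Friday of the month.
March 2022 — 3rd Friday is Mar 18 2022.
April 2022 — 3rd Friday is Apr 15 2022.

Mar 18 2022, Apr 15 2022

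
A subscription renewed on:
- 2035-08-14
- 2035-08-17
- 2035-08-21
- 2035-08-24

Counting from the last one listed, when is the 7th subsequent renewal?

The gap pattern 3, 4, 3 repeats every 2 events.
These are the Tuesdays and Fridays of each week.
Next Tuesday: 2035-08-28.
The following Friday is 2035-08-31.
The following Tuesday is 2035-09-04.
Next Friday: 2035-09-07.
Next Tuesday: 2035-09-11.
The following Friday is 2035-09-14.
The following Tuesday is 2035-09-18.

2035-09-18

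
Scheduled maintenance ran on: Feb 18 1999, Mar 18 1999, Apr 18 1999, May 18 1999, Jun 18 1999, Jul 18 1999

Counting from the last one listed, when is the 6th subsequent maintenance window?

Each date is the 18th; the gaps (28, 31, 30, 31, 30) track the month lengths.
The rule is the 18th of each month.
August 1999: Aug 18 1999.
September 1999: Sep 18 1999.
October 1999: Oct 18 1999.
November 1999: Nov 18 1999.
December 1999: Dec 18 1999.
January 2000: Jan 18 2000.

Jan 18 2000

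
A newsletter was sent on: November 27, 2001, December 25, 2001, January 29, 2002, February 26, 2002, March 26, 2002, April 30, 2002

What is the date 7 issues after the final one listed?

Every date is a Tuesday; gaps 28, 35, 28, 28, 35 days.
Each is the last Tuesday of its month (at least one falls on the 29th or later, ruling out '4th Tuesday').
May 2002 ends with Tuesday May 28, 2002.
June 2002 ends with Tuesday June 25, 2002.
Last Tuesday of July 2002: July 30, 2002.
Last Tuesday of August 2002: August 27, 2002.
Last Tuesday of September 2002: September 24, 2002.
October 2002 ends with Tuesday October 29, 2002.
November 2002 ends with Tuesday November 26, 2002.

November 26, 2002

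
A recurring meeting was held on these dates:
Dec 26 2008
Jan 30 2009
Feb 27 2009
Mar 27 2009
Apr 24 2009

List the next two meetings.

May 29 2009, Jun 26 2009

These are Fridays with 35, 28, 28, 28-day gaps.
Each is the final Friday of its month — Jan 30 2009 is past the 28th, so '4th Friday' doesn't fit.
Last Friday of May 2009: May 29 2009.
Last Friday of June 2009: Jun 26 2009.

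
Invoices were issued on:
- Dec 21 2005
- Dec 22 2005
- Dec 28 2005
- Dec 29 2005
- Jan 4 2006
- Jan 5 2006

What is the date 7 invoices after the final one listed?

Feb 1 2006

Every event lands on a Wednesday or Thursday (gaps cycle 1, 6, 1, 6, 1).
So the schedule is: every Wednesday and Thursday.
The following Wednesday is Jan 11 2006.
The following Thursday is Jan 12 2006.
The following Wednesday is Jan 18 2006.
The following Thursday is Jan 19 2006.
Next Wednesday: Jan 25 2006.
Next Thursday: Jan 26 2006.
The following Wednesday is Feb 1 2006.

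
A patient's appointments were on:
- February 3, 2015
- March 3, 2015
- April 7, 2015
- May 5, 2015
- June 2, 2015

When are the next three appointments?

All dates are Tuesdays, 28, 35, 28, 28 days apart.
Specifically, the 1st Tuesday of each month.
July 2015 — 1st Tuesday is July 7, 2015.
August 2015 — 1st Tuesday is August 4, 2015.
September 2015 — 1st Tuesday is September 1, 2015.

July 7, 2015; August 4, 2015; September 1, 2015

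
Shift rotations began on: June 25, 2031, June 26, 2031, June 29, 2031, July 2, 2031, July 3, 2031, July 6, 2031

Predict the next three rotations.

Gaps: 1, 3, 3, 1, 3 days — not constant, but cyclic with period 3.
The events fall on every Wednesday, Thursday and Sunday.
The following Wednesday is July 9, 2031.
The following Thursday is July 10, 2031.
The following Sunday is July 13, 2031.

July 9, 2031; July 10, 2031; July 13, 2031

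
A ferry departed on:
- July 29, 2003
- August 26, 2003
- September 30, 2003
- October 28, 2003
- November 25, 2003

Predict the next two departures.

December 30, 2003; January 27, 2004

These are Tuesdays with 28, 35, 28, 28-day gaps.
Each is the final Tuesday of its month — July 29, 2003 is past the 28th, so '4th Tuesday' doesn't fit.
December 2003 ends with Tuesday December 30, 2003.
January 2004 ends with Tuesday January 27, 2004.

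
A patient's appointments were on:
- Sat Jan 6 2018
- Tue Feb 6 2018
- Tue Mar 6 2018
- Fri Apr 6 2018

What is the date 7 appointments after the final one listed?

Tue Nov 6 2018

Gaps: 31, 28, 31 days — not constant. Every event is on the 6th of the month.
Pattern: the 6th of each month.
Next: May 2018 → Sun May 6 2018.
June 2018: Wed Jun 6 2018.
July 2018: Fri Jul 6 2018.
Next: August 2018 → Mon Aug 6 2018.
Next: September 2018 → Thu Sep 6 2018.
October 2018: Sat Oct 6 2018.
Next: November 2018 → Tue Nov 6 2018.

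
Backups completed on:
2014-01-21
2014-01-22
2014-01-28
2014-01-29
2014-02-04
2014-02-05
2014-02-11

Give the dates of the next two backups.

2014-02-12, 2014-02-18

Gaps: 1, 6, 1, 6, 1, 6 days — not constant, but cyclic with period 2.
The events fall on every Tuesday and Wednesday.
Next Wednesday: 2014-02-12.
The following Tuesday is 2014-02-18.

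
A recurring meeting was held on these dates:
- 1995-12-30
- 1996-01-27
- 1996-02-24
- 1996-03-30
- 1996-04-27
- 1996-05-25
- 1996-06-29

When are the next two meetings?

These are Saturdays with 28, 28, 35, 28, 28, 35-day gaps.
Each is the final Saturday of its month — 1995-12-30 is past the 28th, so '4th Saturday' doesn't fit.
Last Saturday of July 1996: 1996-07-27.
Last Saturday of August 1996: 1996-08-31.

1996-07-27, 1996-08-31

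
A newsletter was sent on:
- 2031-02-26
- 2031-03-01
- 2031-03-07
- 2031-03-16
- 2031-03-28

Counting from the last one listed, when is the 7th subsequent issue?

2031-09-12

Gaps: 3, 6, 9, 12 days — each gap is 3 larger than the previous one.
Next gap: 15 days. 2031-03-28 + 15 days = 2031-04-12.
Next gap: 18 days. 2031-04-12 + 18 days = 2031-04-30.
Next gap: 21 days. 2031-04-30 + 21 days = 2031-05-21.
Next gap: 24 days. 2031-05-21 + 24 days = 2031-06-14.
Next gap: 27 days. 2031-06-14 + 27 days = 2031-07-11.
Next gap: 30 days. 2031-07-11 + 30 days = 2031-08-10.
Next gap: 33 days. 2031-08-10 + 33 days = 2031-09-12.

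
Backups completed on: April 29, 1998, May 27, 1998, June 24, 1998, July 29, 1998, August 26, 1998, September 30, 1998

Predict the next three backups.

October 28, 1998; November 25, 1998; December 30, 1998

All Wednesdays; the gaps (28, 28, 35, 28, 35) vary with month length.
This is the last Wednesday of each month.
Last Wednesday of October 1998: October 28, 1998.
Last Wednesday of November 1998: November 25, 1998.
Last Wednesday of December 1998: December 30, 1998.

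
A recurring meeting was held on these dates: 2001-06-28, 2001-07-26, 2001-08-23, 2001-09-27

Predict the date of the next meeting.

All dates are Thursdays, 28, 28, 35 days apart.
Specifically, the 4th Thursday of each month.
4th Thursday of October 2001: 2001-10-25.

2001-10-25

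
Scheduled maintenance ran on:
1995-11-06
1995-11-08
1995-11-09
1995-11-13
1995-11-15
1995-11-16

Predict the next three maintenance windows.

Every event lands on a Monday or Wednesday or Thursday (gaps cycle 2, 1, 4, 2, 1).
So the schedule is: every Monday, Wednesday and Thursday.
The following Monday is 1995-11-20.
Next Wednesday: 1995-11-22.
The following Thursday is 1995-11-23.

1995-11-20, 1995-11-22, 1995-11-23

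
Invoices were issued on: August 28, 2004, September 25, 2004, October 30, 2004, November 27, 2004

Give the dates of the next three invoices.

All Saturdays; the gaps (28, 35, 28) vary with month length.
This is the last Saturday of each month.
December 2004 ends with Saturday December 25, 2004.
January 2005 ends with Saturday January 29, 2005.
Last Saturday of February 2005: February 26, 2005.

December 25, 2004; January 29, 2005; February 26, 2005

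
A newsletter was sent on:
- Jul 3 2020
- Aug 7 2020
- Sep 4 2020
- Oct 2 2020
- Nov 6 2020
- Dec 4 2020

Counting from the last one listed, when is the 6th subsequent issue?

Jun 4 2021

These are Fridays at 28- or 35-day spacing (35, 28, 28, 35, 28).
The pattern: 1st Friday of the month.
1st Friday of January 2021: Jan 1 2021.
February 2021 — 1st Friday is Feb 5 2021.
1st Friday of March 2021: Mar 5 2021.
April 2021 — 1st Friday is Apr 2 2021.
1st Friday of May 2021: May 7 2021.
June 2021 — 1st Friday is Jun 4 2021.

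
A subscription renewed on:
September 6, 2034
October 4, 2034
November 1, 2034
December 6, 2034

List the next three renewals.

All dates are Wednesdays, 28, 28, 35 days apart.
Specifically, the 1st Wednesday of each month.
1st Wednesday of January 2035: January 3, 2035.
1st Wednesday of February 2035: February 7, 2035.
March 2035 — 1st Wednesday is March 7, 2035.

January 3, 2035; February 7, 2035; March 7, 2035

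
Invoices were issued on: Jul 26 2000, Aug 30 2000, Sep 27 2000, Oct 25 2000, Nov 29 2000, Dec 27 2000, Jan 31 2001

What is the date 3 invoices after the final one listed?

All Wednesdays; the gaps (35, 28, 28, 35, 28, 35) vary with month length.
This is the last Wednesday of each month.
Last Wednesday of February 2001: Feb 28 2001.
March 2001 ends with Wednesday Mar 28 2001.
Last Wednesday of April 2001: Apr 25 2001.

Apr 25 2001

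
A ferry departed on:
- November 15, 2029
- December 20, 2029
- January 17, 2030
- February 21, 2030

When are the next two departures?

March 21, 2030; April 18, 2030

All dates are Thursdays, 35, 28, 35 days apart.
Specifically, the 3rd Thursday of each month.
3rd Thursday of March 2030: March 21, 2030.
April 2030 — 3rd Thursday is April 18, 2030.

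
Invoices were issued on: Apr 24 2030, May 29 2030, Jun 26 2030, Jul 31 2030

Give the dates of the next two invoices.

Every date is a Wednesday; gaps 35, 28, 35 days.
Each is the last Wednesday of its month (at least one falls on the 29th or later, ruling out '4th Wednesday').
August 2030 ends with Wednesday Aug 28 2030.
September 2030 ends with Wednesday Sep 25 2030.

Aug 28 2030, Sep 25 2030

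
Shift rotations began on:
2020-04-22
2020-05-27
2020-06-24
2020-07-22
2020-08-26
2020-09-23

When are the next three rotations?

Gaps: 35, 28, 28, 35, 28 days — a mix of 28 and 35. Every date is a Wednesday.
Each is the 4th Wednesday of its month.
October 2020 — 4th Wednesday is 2020-10-28.
November 2020 — 4th Wednesday is 2020-11-25.
4th Wednesday of December 2020: 2020-12-23.

2020-10-28, 2020-11-25, 2020-12-23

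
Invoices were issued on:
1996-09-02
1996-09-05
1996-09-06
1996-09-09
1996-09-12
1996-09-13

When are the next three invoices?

Gaps: 3, 1, 3, 3, 1 days — not constant, but cyclic with period 3.
The events fall on every Monday, Thursday and Friday.
Next Monday: 1996-09-16.
The following Thursday is 1996-09-19.
Next Friday: 1996-09-20.

1996-09-16, 1996-09-19, 1996-09-20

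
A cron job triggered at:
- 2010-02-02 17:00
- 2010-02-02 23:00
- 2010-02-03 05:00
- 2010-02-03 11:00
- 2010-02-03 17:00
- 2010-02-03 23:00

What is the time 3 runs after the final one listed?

The interval is a steady 6 hours (6, 6, 6, 6, 6).
2010-02-03 23:00 + 6 h = 2010-02-04 05:00.
2010-02-04 05:00 + 6 h = 2010-02-04 11:00.
2010-02-04 11:00 + 6 h = 2010-02-04 17:00.

2010-02-04 17:00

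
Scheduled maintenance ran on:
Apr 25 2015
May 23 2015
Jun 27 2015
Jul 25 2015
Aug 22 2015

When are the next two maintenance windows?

Sep 26 2015, Oct 24 2015

All dates are Saturdays, 28, 35, 28, 28 days apart.
Specifically, the 4th Saturday of each month.
September 2015 — 4th Saturday is Sep 26 2015.
4th Saturday of October 2015: Oct 24 2015.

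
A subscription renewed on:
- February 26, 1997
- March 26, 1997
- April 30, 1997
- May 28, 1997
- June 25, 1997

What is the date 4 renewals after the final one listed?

Every date is a Wednesday; gaps 28, 35, 28, 28 days.
Each is the last Wednesday of its month (at least one falls on the 29th or later, ruling out '4th Wednesday').
Last Wednesday of July 1997: July 30, 1997.
Last Wednesday of August 1997: August 27, 1997.
Last Wednesday of September 1997: September 24, 1997.
Last Wednesday of October 1997: October 29, 1997.

October 29, 1997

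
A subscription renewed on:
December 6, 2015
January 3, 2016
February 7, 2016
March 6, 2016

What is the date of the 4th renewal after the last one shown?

July 3, 2016

These are Sundays at 28- or 35-day spacing (28, 35, 28).
The pattern: 1st Sunday of the month.
April 2016 — 1st Sunday is April 3, 2016.
1st Sunday of May 2016: May 1, 2016.
June 2016 — 1st Sunday is June 5, 2016.
1st Sunday of July 2016: July 3, 2016.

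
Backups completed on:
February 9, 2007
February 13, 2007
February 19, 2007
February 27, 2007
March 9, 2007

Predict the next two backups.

Intervals are 4, 6, 8, 10 days — an arithmetic progression with common difference 2.
Next gap: 12 days. March 9, 2007 + 12 days = March 21, 2007.
Next gap: 14 days. March 21, 2007 + 14 days = April 4, 2007.

March 21, 2007; April 4, 2007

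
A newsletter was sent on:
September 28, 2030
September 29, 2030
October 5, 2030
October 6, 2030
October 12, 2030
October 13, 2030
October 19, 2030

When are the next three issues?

Every event lands on a Saturday or Sunday (gaps cycle 1, 6, 1, 6, 1, 6).
So the schedule is: every Saturday and Sunday.
Next Sunday: October 20, 2030.
The following Saturday is October 26, 2030.
Next Sunday: October 27, 2030.

October 20, 2030; October 26, 2030; October 27, 2030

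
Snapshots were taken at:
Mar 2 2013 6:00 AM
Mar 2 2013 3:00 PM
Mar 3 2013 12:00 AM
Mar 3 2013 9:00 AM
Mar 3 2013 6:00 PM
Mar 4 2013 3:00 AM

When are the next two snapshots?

Spacing: 9, 9, 9, 9, 9 h — constant 9 h.
Mar 4 2013 3:00 AM + 9 h = Mar 4 2013 12:00 PM.
Mar 4 2013 12:00 PM + 9 h = Mar 4 2013 9:00 PM.

Mar 4 2013 12:00 PM, Mar 4 2013 9:00 PM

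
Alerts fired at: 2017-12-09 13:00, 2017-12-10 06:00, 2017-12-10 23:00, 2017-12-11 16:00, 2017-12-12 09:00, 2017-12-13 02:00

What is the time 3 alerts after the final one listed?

2017-12-15 05:00

The interval is a steady 17 hours (17, 17, 17, 17, 17).
2017-12-13 02:00 + 17 h = 2017-12-13 19:00.
2017-12-13 19:00 + 17 h = 2017-12-14 12:00.
2017-12-14 12:00 + 17 h = 2017-12-15 05:00.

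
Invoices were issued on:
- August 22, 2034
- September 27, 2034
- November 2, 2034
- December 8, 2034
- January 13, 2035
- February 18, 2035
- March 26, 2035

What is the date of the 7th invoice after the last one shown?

December 3, 2035

Every event comes 36 days after the last (36, 36, 36, 36, 36, 36).
March 26, 2035 + 36 days = May 1, 2035.
May 1, 2035 + 36 days = June 6, 2035.
June 6, 2035 + 36 days = July 12, 2035.
July 12, 2035 + 36 days = August 17, 2035.
August 17, 2035 + 36 days = September 22, 2035.
September 22, 2035 + 36 days = October 28, 2035.
October 28, 2035 + 36 days = December 3, 2035.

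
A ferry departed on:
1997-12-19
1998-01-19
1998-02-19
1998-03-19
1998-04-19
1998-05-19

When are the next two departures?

1998-06-19, 1998-07-19

The day-of-month is always 19 (31, 31, 28, 31, 30 days between events).
So this recurs on the 19th of each month.
June 1998: 1998-06-19.
July 1998: 1998-07-19.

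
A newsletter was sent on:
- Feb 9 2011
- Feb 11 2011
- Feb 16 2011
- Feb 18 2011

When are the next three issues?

Every event lands on a Wednesday or Friday (gaps cycle 2, 5, 2).
So the schedule is: every Wednesday and Friday.
The following Wednesday is Feb 23 2011.
Next Friday: Feb 25 2011.
Next Wednesday: Mar 2 2011.

Feb 23 2011, Feb 25 2011, Mar 2 2011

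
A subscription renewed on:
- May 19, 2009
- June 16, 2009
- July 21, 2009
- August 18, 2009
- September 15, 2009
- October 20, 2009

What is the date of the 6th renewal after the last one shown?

April 20, 2010

All dates are Tuesdays, 28, 35, 28, 28, 35 days apart.
Specifically, the 3rd Tuesday of each month.
November 2009 — 3rd Tuesday is November 17, 2009.
3rd Tuesday of December 2009: December 15, 2009.
January 2010 — 3rd Tuesday is January 19, 2010.
February 2010 — 3rd Tuesday is February 16, 2010.
3rd Tuesday of March 2010: March 16, 2010.
April 2010 — 3rd Tuesday is April 20, 2010.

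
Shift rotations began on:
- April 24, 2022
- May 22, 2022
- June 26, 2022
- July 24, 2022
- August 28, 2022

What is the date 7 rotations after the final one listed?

These are Sundays at 28- or 35-day spacing (28, 35, 28, 35).
The pattern: 4th Sunday of the month.
September 2022 — 4th Sunday is September 25, 2022.
October 2022 — 4th Sunday is October 23, 2022.
4th Sunday of November 2022: November 27, 2022.
December 2022 — 4th Sunday is December 25, 2022.
January 2023 — 4th Sunday is January 22, 2023.
4th Sunday of February 2023: February 26, 2023.
March 2023 — 4th Sunday is March 26, 2023.

March 26, 2023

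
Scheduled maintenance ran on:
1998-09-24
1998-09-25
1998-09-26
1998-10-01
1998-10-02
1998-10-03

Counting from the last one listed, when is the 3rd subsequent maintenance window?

1998-10-10

Every event lands on a Thursday or Friday or Saturday (gaps cycle 1, 1, 5, 1, 1).
So the schedule is: every Thursday, Friday and Saturday.
The following Thursday is 1998-10-08.
The following Friday is 1998-10-09.
Next Saturday: 1998-10-10.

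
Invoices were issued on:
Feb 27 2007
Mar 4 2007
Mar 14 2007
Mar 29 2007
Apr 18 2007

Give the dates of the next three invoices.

The spacing grows by 5 each time: 5, 10, 15, 20 days.
Next gap: 25 days. Apr 18 2007 + 25 days = May 13 2007.
Next gap: 30 days. May 13 2007 + 30 days = Jun 12 2007.
Next gap: 35 days. Jun 12 2007 + 35 days = Jul 17 2007.

May 13 2007, Jun 12 2007, Jul 17 2007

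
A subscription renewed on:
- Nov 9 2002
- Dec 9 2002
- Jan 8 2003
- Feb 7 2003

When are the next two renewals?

Mar 9 2003, Apr 8 2003

Gaps between consecutive events: 30, 30, 30 days — a constant 30-day interval.
Feb 7 2003 + 30 days = Mar 9 2003.
Mar 9 2003 + 30 days = Apr 8 2003.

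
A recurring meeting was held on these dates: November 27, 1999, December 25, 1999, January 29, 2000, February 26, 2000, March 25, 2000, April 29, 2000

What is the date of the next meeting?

Every date is a Saturday; gaps 28, 35, 28, 28, 35 days.
Each is the last Saturday of its month (at least one falls on the 29th or later, ruling out '4th Saturday').
Last Saturday of May 2000: May 27, 2000.

May 27, 2000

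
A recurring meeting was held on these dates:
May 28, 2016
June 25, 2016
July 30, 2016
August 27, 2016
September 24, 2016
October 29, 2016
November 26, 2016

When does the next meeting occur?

December 31, 2016

These are Saturdays with 28, 35, 28, 28, 35, 28-day gaps.
Each is the final Saturday of its month — July 30, 2016 is past the 28th, so '4th Saturday' doesn't fit.
Last Saturday of December 2016: December 31, 2016.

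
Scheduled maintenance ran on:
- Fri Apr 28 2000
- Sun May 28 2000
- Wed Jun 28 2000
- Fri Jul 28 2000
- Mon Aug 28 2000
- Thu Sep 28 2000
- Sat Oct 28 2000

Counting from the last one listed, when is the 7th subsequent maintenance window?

Gaps: 30, 31, 30, 31, 31, 30 days — not constant. Every event is on the 28th of the month.
Pattern: the 28th of each month.
Next: November 2000 → Tue Nov 28 2000.
Next: December 2000 → Thu Dec 28 2000.
January 2001: Sun Jan 28 2001.
February 2001: Wed Feb 28 2001.
March 2001: Wed Mar 28 2001.
Next: April 2001 → Sat Apr 28 2001.
May 2001: Mon May 28 2001.

Mon May 28 2001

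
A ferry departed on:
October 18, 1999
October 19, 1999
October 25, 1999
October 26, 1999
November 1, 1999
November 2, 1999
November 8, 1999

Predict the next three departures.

November 9, 1999; November 15, 1999; November 16, 1999

The gap pattern 1, 6, 1, 6, 1, 6 repeats every 2 events.
These are the Mondays and Tuesdays of each week.
Next Tuesday: November 9, 1999.
The following Monday is November 15, 1999.
Next Tuesday: November 16, 1999.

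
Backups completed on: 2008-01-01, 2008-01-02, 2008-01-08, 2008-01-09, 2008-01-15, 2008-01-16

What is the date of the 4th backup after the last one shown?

2008-01-30

Every event lands on a Tuesday or Wednesday (gaps cycle 1, 6, 1, 6, 1).
So the schedule is: every Tuesday and Wednesday.
Next Tuesday: 2008-01-22.
The following Wednesday is 2008-01-23.
Next Tuesday: 2008-01-29.
Next Wednesday: 2008-01-30.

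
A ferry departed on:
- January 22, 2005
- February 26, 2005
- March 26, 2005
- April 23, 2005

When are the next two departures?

These are Saturdays at 28- or 35-day spacing (35, 28, 28).
The pattern: 4th Saturday of the month.
4th Saturday of May 2005: May 28, 2005.
June 2005 — 4th Saturday is June 25, 2005.

May 28, 2005; June 25, 2005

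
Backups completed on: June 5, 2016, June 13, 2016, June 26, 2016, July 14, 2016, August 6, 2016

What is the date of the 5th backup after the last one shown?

February 12, 2017

Gaps: 8, 13, 18, 23 days — each gap is 5 larger than the previous one.
Next gap: 28 days. August 6, 2016 + 28 days = September 3, 2016.
Next gap: 33 days. September 3, 2016 + 33 days = October 6, 2016.
Next gap: 38 days. October 6, 2016 + 38 days = November 13, 2016.
Next gap: 43 days. November 13, 2016 + 43 days = December 26, 2016.
Next gap: 48 days. December 26, 2016 + 48 days = February 12, 2017.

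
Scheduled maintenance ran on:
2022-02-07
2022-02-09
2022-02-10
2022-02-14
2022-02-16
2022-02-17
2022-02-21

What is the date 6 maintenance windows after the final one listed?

Every event lands on a Monday or Wednesday or Thursday (gaps cycle 2, 1, 4, 2, 1, 4).
So the schedule is: every Monday, Wednesday and Thursday.
Next Wednesday: 2022-02-23.
The following Thursday is 2022-02-24.
Next Monday: 2022-02-28.
Next Wednesday: 2022-03-02.
The following Thursday is 2022-03-03.
The following Monday is 2022-03-07.

2022-03-07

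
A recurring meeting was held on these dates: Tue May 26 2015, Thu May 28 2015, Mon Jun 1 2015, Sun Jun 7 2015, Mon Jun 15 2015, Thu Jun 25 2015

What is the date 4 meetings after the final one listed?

The spacing grows by 2 each time: 2, 4, 6, 8, 10 days.
Next gap: 12 days. Thu Jun 25 2015 + 12 days = Tue Jul 7 2015.
Next gap: 14 days. Tue Jul 7 2015 + 14 days = Tue Jul 21 2015.
Next gap: 16 days. Tue Jul 21 2015 + 16 days = Thu Aug 6 2015.
Next gap: 18 days. Thu Aug 6 2015 + 18 days = Mon Aug 24 2015.

Mon Aug 24 2015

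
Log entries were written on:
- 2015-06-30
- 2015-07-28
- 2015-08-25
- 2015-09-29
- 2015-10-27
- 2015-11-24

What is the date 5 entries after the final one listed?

2016-04-26

These are Tuesdays with 28, 28, 35, 28, 28-day gaps.
Each is the final Tuesday of its month — 2015-06-30 is past the 28th, so '4th Tuesday' doesn't fit.
December 2015 ends with Tuesday 2015-12-29.
Last Tuesday of January 2016: 2016-01-26.
Last Tuesday of February 2016: 2016-02-23.
March 2016 ends with Tuesday 2016-03-29.
April 2016 ends with Tuesday 2016-04-26.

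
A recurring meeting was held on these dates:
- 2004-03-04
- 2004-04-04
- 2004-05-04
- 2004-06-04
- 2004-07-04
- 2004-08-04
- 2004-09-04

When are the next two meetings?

The day-of-month is always 4 (31, 30, 31, 30, 31, 31 days between events).
So this recurs on the 4th of each month.
Next: October 2004 → 2004-10-04.
Next: November 2004 → 2004-11-04.

2004-10-04, 2004-11-04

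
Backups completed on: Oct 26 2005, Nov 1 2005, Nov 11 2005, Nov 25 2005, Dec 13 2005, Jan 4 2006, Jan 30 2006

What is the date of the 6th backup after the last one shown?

Gaps: 6, 10, 14, 18, 22, 26 days — each gap is 4 larger than the previous one.
Next gap: 30 days. Jan 30 2006 + 30 days = Mar 1 2006.
Next gap: 34 days. Mar 1 2006 + 34 days = Apr 4 2006.
Next gap: 38 days. Apr 4 2006 + 38 days = May 12 2006.
Next gap: 42 days. May 12 2006 + 42 days = Jun 23 2006.
Next gap: 46 days. Jun 23 2006 + 46 days = Aug 8 2006.
Next gap: 50 days. Aug 8 2006 + 50 days = Sep 27 2006.

Sep 27 2006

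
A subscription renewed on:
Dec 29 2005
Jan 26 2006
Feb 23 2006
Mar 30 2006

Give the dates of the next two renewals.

Apr 27 2006, May 25 2006

All Thursdays; the gaps (28, 28, 35) vary with month length.
This is the last Thursday of each month.
April 2006 ends with Thursday Apr 27 2006.
Last Thursday of May 2006: May 25 2006.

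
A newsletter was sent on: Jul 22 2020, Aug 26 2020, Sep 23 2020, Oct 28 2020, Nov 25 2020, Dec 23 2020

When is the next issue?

Jan 27 2021

All dates are Wednesdays, 35, 28, 35, 28, 28 days apart.
Specifically, the 4th Wednesday of each month.
January 2021 — 4th Wednesday is Jan 27 2021.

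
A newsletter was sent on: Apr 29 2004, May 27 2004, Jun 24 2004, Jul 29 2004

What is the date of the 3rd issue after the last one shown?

Oct 28 2004

These are Thursdays with 28, 28, 35-day gaps.
Each is the final Thursday of its month — Apr 29 2004 is past the 28th, so '4th Thursday' doesn't fit.
Last Thursday of August 2004: Aug 26 2004.
Last Thursday of September 2004: Sep 30 2004.
Last Thursday of October 2004: Oct 28 2004.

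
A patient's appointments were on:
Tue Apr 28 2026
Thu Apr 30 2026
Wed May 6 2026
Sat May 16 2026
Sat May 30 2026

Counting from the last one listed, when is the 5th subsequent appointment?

Wed Oct 7 2026

The spacing grows by 4 each time: 2, 6, 10, 14 days.
Next gap: 18 days. Sat May 30 2026 + 18 days = Wed Jun 17 2026.
Next gap: 22 days. Wed Jun 17 2026 + 22 days = Thu Jul 9 2026.
Next gap: 26 days. Thu Jul 9 2026 + 26 days = Tue Aug 4 2026.
Next gap: 30 days. Tue Aug 4 2026 + 30 days = Thu Sep 3 2026.
Next gap: 34 days. Thu Sep 3 2026 + 34 days = Wed Oct 7 2026.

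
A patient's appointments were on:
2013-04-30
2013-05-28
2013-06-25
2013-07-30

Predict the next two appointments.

2013-08-27, 2013-09-24

These are Tuesdays with 28, 28, 35-day gaps.
Each is the final Tuesday of its month — 2013-04-30 is past the 28th, so '4th Tuesday' doesn't fit.
Last Tuesday of August 2013: 2013-08-27.
Last Tuesday of September 2013: 2013-09-24.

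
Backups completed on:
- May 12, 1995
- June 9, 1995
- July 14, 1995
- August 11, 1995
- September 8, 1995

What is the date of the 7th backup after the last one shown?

April 12, 1996

All dates are Fridays, 28, 35, 28, 28 days apart.
Specifically, the 2nd Friday of each month.
2nd Friday of October 1995: October 13, 1995.
November 1995 — 2nd Friday is November 10, 1995.
2nd Friday of December 1995: December 8, 1995.
2nd Friday of January 1996: January 12, 1996.
February 1996 — 2nd Friday is February 9, 1996.
March 1996 — 2nd Friday is March 8, 1996.
April 1996 — 2nd Friday is April 12, 1996.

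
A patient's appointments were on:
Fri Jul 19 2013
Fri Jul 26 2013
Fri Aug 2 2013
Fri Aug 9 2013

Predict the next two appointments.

Fri Aug 16 2013, Fri Aug 23 2013

The spacing is 7, 7, 7 days — always 7 days.
Fri Aug 9 2013 + 7 days = Fri Aug 16 2013.
Fri Aug 16 2013 + 7 days = Fri Aug 23 2013.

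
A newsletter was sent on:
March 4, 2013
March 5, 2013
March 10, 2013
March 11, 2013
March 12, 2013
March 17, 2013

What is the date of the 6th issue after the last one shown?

Every event lands on a Monday or Tuesday or Sunday (gaps cycle 1, 5, 1, 1, 5).
So the schedule is: every Monday, Tuesday and Sunday.
Next Monday: March 18, 2013.
Next Tuesday: March 19, 2013.
The following Sunday is March 24, 2013.
Next Monday: March 25, 2013.
Next Tuesday: March 26, 2013.
The following Sunday is March 31, 2013.

March 31, 2013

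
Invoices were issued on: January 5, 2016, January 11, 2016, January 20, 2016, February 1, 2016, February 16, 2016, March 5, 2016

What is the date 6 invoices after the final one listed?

August 23, 2016

Gaps: 6, 9, 12, 15, 18 days — each gap is 3 larger than the previous one.
Next gap: 21 days. March 5, 2016 + 21 days = March 26, 2016.
Next gap: 24 days. March 26, 2016 + 24 days = April 19, 2016.
Next gap: 27 days. April 19, 2016 + 27 days = May 16, 2016.
Next gap: 30 days. May 16, 2016 + 30 days = June 15, 2016.
Next gap: 33 days. June 15, 2016 + 33 days = July 18, 2016.
Next gap: 36 days. July 18, 2016 + 36 days = August 23, 2016.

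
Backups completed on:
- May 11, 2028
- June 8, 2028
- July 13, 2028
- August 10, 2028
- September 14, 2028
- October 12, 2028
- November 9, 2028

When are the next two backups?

Gaps: 28, 35, 28, 35, 28, 28 days — a mix of 28 and 35. Every date is a Thursday.
Each is the 2nd Thursday of its month.
2nd Thursday of December 2028: December 14, 2028.
2nd Thursday of January 2029: January 11, 2029.

December 14, 2028; January 11, 2029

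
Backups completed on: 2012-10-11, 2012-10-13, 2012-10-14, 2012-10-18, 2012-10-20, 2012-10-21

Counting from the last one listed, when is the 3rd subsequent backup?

2012-10-28

The gap pattern 2, 1, 4, 2, 1 repeats every 3 events.
These are the Thursdays, Saturdays and Sundays of each week.
The following Thursday is 2012-10-25.
The following Saturday is 2012-10-27.
The following Sunday is 2012-10-28.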